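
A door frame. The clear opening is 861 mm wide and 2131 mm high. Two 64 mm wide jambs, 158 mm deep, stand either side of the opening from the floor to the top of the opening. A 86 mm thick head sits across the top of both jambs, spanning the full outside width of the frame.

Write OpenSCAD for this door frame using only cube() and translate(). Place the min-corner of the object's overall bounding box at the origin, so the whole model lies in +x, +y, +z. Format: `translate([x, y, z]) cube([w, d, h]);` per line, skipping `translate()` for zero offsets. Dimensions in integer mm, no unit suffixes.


cube([64, 158, 2131]);
translate([925, 0, 0]) cube([64, 158, 2131]);
translate([0, 0, 2131]) cube([989, 158, 86]);


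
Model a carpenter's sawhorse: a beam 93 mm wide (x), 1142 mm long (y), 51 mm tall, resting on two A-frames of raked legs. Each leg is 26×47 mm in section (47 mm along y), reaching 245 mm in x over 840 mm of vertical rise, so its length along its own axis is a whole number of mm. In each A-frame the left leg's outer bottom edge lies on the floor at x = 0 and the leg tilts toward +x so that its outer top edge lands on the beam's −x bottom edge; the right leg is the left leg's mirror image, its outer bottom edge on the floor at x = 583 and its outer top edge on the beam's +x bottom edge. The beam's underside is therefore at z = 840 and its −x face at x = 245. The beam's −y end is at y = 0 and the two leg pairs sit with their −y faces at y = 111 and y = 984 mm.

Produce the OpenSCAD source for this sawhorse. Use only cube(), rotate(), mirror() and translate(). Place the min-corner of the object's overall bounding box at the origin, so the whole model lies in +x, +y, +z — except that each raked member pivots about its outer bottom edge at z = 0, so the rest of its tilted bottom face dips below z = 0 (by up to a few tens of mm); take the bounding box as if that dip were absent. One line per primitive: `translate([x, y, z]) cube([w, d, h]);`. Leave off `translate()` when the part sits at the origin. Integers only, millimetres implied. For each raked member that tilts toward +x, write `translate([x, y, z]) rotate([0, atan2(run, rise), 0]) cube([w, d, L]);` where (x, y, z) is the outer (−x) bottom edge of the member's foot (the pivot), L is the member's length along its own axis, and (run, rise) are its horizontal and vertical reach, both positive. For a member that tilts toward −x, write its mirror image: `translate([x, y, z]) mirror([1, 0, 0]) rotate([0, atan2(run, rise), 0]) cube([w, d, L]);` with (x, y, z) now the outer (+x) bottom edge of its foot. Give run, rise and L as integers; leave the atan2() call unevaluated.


translate([245, 0, 840]) cube([93, 1142, 51]);
translate([0, 111, 0]) rotate([0, atan2(245, 840), 0]) cube([26, 47, 875]);
translate([583, 111, 0]) mirror([1, 0, 0]) rotate([0, atan2(245, 840), 0]) cube([26, 47, 875]);
translate([0, 984, 0]) rotate([0, atan2(245, 840), 0]) cube([26, 47, 875]);
translate([583, 984, 0]) mirror([1, 0, 0]) rotate([0, atan2(245, 840), 0]) cube([26, 47, 875]);


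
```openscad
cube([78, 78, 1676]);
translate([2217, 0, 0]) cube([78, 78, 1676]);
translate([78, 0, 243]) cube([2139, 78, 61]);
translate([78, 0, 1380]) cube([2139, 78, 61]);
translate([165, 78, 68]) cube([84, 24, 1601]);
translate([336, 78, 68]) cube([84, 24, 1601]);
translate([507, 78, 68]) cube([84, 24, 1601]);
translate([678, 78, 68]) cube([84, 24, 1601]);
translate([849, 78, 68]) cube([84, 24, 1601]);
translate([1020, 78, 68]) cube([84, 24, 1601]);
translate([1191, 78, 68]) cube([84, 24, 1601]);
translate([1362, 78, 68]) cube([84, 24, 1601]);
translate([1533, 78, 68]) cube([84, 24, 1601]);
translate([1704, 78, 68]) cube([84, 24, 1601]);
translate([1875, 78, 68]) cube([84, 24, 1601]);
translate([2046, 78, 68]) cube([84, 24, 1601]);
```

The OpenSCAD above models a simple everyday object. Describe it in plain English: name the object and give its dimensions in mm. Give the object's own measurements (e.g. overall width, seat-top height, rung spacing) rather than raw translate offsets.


A fence section. Two 78×78 mm posts, 1676 mm tall, stand on the floor with a clear span of 2139 mm between their inner faces. Two horizontal rails of 78×61 mm section span the gap between the posts with their undersides at z = 243 mm and z = 1380 mm, flush with the posts' −y face. 12 pickets, each 84 mm wide, 24 mm thick and 1601 mm tall, are fixed to the +y face of the rails with their bottoms at z = 68 mm, spaced across the span with a 87 mm gap after the −x post and between neighbouring pickets and before the +x post.


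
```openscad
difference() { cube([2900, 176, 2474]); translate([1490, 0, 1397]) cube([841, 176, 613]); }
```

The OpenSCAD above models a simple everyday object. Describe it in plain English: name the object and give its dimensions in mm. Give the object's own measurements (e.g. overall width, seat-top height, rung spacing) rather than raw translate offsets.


A wall 2900 mm long (x), 176 mm thick (y), 2474 mm tall, with a rectangular window opening cut through it. The opening is 841 mm wide and 613 mm tall; its sill is at z = 1397 mm and its near (−x) edge is 1490 mm from the wall's −x end. The opening passes through the full wall thickness.


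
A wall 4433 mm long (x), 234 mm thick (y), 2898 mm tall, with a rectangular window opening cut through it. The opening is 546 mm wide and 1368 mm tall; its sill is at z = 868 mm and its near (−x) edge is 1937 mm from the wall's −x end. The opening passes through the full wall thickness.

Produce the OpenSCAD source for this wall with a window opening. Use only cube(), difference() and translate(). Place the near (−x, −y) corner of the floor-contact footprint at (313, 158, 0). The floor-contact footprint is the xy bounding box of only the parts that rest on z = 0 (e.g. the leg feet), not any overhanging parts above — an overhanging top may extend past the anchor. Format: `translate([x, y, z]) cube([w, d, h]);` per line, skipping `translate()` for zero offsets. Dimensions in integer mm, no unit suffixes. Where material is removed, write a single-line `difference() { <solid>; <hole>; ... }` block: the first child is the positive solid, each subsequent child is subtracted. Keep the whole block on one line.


difference() { translate([313, 158, 0]) cube([4433, 234, 2898]); translate([2250, 158, 868]) cube([546, 234, 1368]); }


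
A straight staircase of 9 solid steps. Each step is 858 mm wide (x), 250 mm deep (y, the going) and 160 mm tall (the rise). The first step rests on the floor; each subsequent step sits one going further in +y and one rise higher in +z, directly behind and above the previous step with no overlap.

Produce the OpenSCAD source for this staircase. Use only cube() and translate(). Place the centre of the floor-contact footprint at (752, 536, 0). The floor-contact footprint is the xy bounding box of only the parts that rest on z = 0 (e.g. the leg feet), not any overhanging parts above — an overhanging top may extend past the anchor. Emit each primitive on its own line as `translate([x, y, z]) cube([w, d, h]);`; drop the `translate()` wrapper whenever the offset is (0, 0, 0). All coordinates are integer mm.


translate([323, 411, 0]) cube([858, 250, 160]);
translate([323, 661, 160]) cube([858, 250, 160]);
translate([323, 911, 320]) cube([858, 250, 160]);
translate([323, 1161, 480]) cube([858, 250, 160]);
translate([323, 1411, 640]) cube([858, 250, 160]);
translate([323, 1661, 800]) cube([858, 250, 160]);
translate([323, 1911, 960]) cube([858, 250, 160]);
translate([323, 2161, 1120]) cube([858, 250, 160]);
translate([323, 2411, 1280]) cube([858, 250, 160]);


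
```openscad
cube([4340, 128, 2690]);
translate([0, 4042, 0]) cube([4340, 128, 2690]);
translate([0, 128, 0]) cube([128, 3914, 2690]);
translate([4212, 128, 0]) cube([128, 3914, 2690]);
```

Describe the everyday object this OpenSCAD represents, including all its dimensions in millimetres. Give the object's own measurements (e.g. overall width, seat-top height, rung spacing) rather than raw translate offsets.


The wall frame of a small rectangular building: four walls, each 2690 mm tall and 128 mm thick, enclosing a footprint 4340 mm (x) by 4170 mm (y) outside-to-outside, with no floor or roof. The front and back walls (the −y and +y sides) span the full width; the two side walls fit between them.


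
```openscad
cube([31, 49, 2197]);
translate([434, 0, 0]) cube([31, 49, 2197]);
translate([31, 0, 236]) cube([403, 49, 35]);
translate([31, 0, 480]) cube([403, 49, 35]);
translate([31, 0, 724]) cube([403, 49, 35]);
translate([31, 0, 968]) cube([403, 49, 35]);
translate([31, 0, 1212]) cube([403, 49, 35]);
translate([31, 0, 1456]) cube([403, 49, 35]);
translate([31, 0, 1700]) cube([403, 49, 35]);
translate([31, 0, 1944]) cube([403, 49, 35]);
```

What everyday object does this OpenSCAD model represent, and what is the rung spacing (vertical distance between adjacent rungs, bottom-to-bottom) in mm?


A ladder. The rung spacing is 244 mm.

Two tall 31×49 posts with 8 short bars between them — a ladder. Adjacent rungs sit at z = 236 and z = 480, so the spacing is 480 − 236 = 244 mm.


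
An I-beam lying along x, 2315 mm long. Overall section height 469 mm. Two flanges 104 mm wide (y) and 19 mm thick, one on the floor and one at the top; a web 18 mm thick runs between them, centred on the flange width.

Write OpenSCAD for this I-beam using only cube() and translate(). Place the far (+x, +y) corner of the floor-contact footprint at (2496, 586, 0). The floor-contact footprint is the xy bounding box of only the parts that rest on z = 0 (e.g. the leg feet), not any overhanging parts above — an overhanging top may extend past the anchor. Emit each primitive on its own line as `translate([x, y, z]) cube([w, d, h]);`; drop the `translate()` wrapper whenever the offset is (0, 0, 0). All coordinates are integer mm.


translate([181, 482, 0]) cube([2315, 104, 19]);
translate([181, 525, 19]) cube([2315, 18, 431]);
translate([181, 482, 450]) cube([2315, 104, 19]);


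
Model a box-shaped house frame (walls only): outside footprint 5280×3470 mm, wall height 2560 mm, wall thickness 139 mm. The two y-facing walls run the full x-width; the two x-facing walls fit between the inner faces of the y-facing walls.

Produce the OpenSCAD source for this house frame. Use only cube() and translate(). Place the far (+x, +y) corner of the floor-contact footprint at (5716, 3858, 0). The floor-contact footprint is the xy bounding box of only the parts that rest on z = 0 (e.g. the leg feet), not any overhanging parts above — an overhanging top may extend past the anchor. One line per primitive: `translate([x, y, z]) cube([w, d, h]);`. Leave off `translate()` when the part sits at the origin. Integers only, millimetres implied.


translate([436, 388, 0]) cube([5280, 139, 2560]);
translate([436, 3719, 0]) cube([5280, 139, 2560]);
translate([436, 527, 0]) cube([139, 3192, 2560]);
translate([5577, 527, 0]) cube([139, 3192, 2560]);


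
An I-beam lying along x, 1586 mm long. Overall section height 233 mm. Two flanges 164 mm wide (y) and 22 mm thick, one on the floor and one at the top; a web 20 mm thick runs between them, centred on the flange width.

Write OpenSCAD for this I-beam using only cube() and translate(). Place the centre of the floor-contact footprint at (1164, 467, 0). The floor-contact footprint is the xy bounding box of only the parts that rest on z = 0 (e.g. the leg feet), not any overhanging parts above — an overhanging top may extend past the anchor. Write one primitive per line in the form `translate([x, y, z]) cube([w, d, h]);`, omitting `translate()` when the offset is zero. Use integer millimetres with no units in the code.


translate([371, 385, 0]) cube([1586, 164, 22]);
translate([371, 457, 22]) cube([1586, 20, 189]);
translate([371, 385, 211]) cube([1586, 164, 22]);


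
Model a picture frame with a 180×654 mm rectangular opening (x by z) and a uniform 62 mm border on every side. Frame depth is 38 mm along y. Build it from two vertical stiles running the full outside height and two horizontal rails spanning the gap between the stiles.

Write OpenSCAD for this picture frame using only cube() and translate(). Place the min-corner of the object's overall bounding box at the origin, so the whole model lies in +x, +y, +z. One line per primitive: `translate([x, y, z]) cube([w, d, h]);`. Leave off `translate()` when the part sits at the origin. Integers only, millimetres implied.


cube([62, 38, 778]);
translate([242, 0, 0]) cube([62, 38, 778]);
translate([62, 0, 0]) cube([180, 38, 62]);
translate([62, 0, 716]) cube([180, 38, 62]);


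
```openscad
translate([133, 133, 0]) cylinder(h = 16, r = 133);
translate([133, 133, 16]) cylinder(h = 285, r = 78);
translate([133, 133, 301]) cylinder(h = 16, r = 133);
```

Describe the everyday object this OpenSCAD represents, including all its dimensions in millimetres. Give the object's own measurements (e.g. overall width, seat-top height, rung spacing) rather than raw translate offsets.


A spool: two coaxial disc flanges of radius 133 mm and thickness 16 mm, joined by a core cylinder of radius 78 mm and height 285 mm. The lower flange rests on z = 0 and the three cylinders share a vertical axis.


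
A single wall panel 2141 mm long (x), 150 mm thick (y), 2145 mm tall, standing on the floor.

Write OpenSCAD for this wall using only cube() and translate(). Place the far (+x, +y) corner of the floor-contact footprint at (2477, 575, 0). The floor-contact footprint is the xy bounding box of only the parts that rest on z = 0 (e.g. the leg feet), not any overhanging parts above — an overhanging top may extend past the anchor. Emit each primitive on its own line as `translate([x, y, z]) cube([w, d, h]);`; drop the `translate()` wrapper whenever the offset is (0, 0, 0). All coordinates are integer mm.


translate([336, 425, 0]) cube([2141, 150, 2145]);


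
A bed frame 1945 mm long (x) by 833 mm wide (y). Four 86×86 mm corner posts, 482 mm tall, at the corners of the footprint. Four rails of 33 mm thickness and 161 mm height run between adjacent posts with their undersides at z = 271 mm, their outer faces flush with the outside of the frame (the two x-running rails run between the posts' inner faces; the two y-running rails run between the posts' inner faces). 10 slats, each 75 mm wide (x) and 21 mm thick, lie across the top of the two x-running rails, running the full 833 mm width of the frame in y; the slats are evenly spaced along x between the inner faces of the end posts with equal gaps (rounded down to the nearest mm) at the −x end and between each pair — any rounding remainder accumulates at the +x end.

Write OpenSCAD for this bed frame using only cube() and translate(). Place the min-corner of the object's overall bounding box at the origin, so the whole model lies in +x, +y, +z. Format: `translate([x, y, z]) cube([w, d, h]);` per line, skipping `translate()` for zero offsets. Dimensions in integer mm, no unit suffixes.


// slat z = rail_z + rail_h = 271 + 161 = 432
// slat gap = ⌊(1773 − 10·75) / 11⌋ = 93
cube([86, 86, 482]);
translate([0, 747, 0]) cube([86, 86, 482]);
translate([1859, 0, 0]) cube([86, 86, 482]);
translate([1859, 747, 0]) cube([86, 86, 482]);
translate([86, 0, 271]) cube([1773, 33, 161]);
translate([86, 800, 271]) cube([1773, 33, 161]);
translate([0, 86, 271]) cube([33, 661, 161]);
translate([1912, 86, 271]) cube([33, 661, 161]);
translate([179, 0, 432]) cube([75, 833, 21]);
translate([347, 0, 432]) cube([75, 833, 21]);
translate([515, 0, 432]) cube([75, 833, 21]);
translate([683, 0, 432]) cube([75, 833, 21]);
translate([851, 0, 432]) cube([75, 833, 21]);
translate([1019, 0, 432]) cube([75, 833, 21]);
translate([1187, 0, 432]) cube([75, 833, 21]);
translate([1355, 0, 432]) cube([75, 833, 21]);
translate([1523, 0, 432]) cube([75, 833, 21]);
translate([1691, 0, 432]) cube([75, 833, 21]);


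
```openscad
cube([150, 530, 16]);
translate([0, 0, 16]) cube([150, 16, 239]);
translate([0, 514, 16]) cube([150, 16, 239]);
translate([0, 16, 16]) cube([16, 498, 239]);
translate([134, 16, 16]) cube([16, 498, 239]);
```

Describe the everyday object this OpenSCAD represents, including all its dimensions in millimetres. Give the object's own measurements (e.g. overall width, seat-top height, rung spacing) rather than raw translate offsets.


An open-topped rectangular box: outside dimensions 150×530×255 mm, with a uniform wall and base thickness of 16 mm. The base is a full 150×530 slab on the floor; four walls sit on top of the base. The front and back walls (the −y and +y sides) span the full width; the two side walls fit between them.


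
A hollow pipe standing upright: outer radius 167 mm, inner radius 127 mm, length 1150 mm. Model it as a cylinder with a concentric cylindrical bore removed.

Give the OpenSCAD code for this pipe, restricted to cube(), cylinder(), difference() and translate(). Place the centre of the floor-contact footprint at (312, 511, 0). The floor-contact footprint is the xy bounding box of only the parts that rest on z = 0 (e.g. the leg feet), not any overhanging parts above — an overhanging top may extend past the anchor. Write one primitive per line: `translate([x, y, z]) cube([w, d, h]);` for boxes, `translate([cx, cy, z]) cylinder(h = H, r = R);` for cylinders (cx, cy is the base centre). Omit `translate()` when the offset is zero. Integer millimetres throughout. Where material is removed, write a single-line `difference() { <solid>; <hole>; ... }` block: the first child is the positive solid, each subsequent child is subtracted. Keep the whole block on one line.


difference() { translate([312, 511, 0]) cylinder(h = 1150, r = 167); translate([312, 511, 0]) cylinder(h = 1150, r = 127); }


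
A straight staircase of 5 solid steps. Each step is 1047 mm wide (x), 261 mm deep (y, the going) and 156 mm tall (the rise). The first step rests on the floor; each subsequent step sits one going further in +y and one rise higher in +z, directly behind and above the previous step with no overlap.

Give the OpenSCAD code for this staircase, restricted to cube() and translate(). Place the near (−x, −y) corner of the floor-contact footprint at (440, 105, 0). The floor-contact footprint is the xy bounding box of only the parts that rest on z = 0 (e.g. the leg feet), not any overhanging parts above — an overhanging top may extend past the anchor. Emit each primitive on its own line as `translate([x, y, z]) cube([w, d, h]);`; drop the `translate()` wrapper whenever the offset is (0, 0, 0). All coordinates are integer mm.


translate([440, 105, 0]) cube([1047, 261, 156]);
translate([440, 366, 156]) cube([1047, 261, 156]);
translate([440, 627, 312]) cube([1047, 261, 156]);
translate([440, 888, 468]) cube([1047, 261, 156]);
translate([440, 1149, 624]) cube([1047, 261, 156]);


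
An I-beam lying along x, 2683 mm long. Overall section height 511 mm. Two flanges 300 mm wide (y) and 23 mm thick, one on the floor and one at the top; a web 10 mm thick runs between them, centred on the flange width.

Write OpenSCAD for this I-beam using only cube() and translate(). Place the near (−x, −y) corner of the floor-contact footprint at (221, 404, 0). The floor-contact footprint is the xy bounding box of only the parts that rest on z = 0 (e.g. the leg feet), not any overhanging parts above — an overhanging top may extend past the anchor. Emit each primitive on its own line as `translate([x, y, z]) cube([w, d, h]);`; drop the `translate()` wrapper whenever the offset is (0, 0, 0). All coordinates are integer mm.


translate([221, 404, 0]) cube([2683, 300, 23]);
translate([221, 549, 23]) cube([2683, 10, 465]);
translate([221, 404, 488]) cube([2683, 300, 23]);


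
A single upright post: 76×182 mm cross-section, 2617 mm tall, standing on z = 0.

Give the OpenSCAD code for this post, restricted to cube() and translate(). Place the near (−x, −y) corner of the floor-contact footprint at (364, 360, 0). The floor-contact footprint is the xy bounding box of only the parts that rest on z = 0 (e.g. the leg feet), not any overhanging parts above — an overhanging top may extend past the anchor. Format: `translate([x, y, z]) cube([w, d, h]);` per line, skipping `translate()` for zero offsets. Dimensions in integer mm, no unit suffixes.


translate([364, 360, 0]) cube([76, 182, 2617]);


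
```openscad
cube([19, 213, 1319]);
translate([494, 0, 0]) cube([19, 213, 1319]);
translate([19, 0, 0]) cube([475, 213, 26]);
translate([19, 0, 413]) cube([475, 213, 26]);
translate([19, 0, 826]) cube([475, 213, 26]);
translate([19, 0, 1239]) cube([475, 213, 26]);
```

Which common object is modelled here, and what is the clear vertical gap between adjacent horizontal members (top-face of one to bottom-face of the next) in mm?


A bookshelf. The clear shelf gap is 387 mm.

Two tall side panels with 4 horizontal boards between them — a bookshelf. The first two shelf undersides are at z = 0 and z = 413; with shelf thickness 26, the clear gap is 413 − 0 − 26 = 387 mm.


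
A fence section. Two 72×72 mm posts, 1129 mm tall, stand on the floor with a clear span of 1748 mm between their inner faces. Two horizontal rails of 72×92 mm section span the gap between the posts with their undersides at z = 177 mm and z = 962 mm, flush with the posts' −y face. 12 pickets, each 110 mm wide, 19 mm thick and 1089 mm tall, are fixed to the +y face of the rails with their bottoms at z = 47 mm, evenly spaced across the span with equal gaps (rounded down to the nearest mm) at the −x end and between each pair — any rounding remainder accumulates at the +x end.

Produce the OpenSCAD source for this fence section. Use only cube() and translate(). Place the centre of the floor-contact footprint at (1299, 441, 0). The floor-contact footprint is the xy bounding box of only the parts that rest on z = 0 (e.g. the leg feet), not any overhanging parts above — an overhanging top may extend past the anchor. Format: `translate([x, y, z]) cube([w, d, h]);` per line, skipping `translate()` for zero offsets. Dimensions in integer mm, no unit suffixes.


translate([353, 405, 0]) cube([72, 72, 1129]);
translate([2173, 405, 0]) cube([72, 72, 1129]);
translate([425, 405, 177]) cube([1748, 72, 92]);
translate([425, 405, 962]) cube([1748, 72, 92]);
translate([457, 477, 47]) cube([110, 19, 1089]);
translate([599, 477, 47]) cube([110, 19, 1089]);
translate([741, 477, 47]) cube([110, 19, 1089]);
translate([883, 477, 47]) cube([110, 19, 1089]);
translate([1025, 477, 47]) cube([110, 19, 1089]);
translate([1167, 477, 47]) cube([110, 19, 1089]);
translate([1309, 477, 47]) cube([110, 19, 1089]);
translate([1451, 477, 47]) cube([110, 19, 1089]);
translate([1593, 477, 47]) cube([110, 19, 1089]);
translate([1735, 477, 47]) cube([110, 19, 1089]);
translate([1877, 477, 47]) cube([110, 19, 1089]);
translate([2019, 477, 47]) cube([110, 19, 1089]);


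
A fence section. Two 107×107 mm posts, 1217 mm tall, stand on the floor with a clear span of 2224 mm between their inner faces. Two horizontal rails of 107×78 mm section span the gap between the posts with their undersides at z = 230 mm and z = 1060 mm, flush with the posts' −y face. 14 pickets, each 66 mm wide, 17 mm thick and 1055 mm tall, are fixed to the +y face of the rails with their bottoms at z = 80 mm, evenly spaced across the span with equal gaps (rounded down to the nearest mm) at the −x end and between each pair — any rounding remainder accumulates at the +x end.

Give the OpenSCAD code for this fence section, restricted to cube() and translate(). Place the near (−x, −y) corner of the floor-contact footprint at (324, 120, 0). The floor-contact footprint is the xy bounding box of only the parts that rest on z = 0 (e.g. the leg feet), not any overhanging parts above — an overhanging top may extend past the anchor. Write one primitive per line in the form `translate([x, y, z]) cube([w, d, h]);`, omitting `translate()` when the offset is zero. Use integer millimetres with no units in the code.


translate([324, 120, 0]) cube([107, 107, 1217]);
translate([2655, 120, 0]) cube([107, 107, 1217]);
translate([431, 120, 230]) cube([2224, 107, 78]);
translate([431, 120, 1060]) cube([2224, 107, 78]);
translate([517, 227, 80]) cube([66, 17, 1055]);
translate([669, 227, 80]) cube([66, 17, 1055]);
translate([821, 227, 80]) cube([66, 17, 1055]);
translate([973, 227, 80]) cube([66, 17, 1055]);
translate([1125, 227, 80]) cube([66, 17, 1055]);
translate([1277, 227, 80]) cube([66, 17, 1055]);
translate([1429, 227, 80]) cube([66, 17, 1055]);
translate([1581, 227, 80]) cube([66, 17, 1055]);
translate([1733, 227, 80]) cube([66, 17, 1055]);
translate([1885, 227, 80]) cube([66, 17, 1055]);
translate([2037, 227, 80]) cube([66, 17, 1055]);
translate([2189, 227, 80]) cube([66, 17, 1055]);
translate([2341, 227, 80]) cube([66, 17, 1055]);
translate([2493, 227, 80]) cube([66, 17, 1055]);


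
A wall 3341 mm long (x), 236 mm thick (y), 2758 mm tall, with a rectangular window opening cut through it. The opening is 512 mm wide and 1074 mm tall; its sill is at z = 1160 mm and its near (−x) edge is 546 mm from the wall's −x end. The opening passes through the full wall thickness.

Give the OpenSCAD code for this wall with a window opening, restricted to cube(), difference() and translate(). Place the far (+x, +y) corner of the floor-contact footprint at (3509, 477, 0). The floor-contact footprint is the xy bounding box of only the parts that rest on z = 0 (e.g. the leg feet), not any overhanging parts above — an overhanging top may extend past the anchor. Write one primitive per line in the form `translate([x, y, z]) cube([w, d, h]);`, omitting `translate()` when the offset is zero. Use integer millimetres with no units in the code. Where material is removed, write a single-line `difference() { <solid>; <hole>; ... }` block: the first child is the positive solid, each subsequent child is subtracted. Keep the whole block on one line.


difference() { translate([168, 241, 0]) cube([3341, 236, 2758]); translate([714, 241, 1160]) cube([512, 236, 1074]); }


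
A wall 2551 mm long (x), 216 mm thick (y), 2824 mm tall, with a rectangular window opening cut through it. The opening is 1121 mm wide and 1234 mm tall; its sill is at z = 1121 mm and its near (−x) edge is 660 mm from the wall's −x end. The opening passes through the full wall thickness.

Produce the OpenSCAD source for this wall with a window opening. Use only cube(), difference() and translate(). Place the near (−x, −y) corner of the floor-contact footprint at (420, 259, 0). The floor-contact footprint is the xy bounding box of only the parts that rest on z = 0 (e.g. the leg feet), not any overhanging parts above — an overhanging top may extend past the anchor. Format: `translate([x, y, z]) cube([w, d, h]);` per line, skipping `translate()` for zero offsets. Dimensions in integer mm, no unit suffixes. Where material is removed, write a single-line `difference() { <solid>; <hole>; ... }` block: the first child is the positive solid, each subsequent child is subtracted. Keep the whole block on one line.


difference() { translate([420, 259, 0]) cube([2551, 216, 2824]); translate([1080, 259, 1121]) cube([1121, 216, 1234]); }


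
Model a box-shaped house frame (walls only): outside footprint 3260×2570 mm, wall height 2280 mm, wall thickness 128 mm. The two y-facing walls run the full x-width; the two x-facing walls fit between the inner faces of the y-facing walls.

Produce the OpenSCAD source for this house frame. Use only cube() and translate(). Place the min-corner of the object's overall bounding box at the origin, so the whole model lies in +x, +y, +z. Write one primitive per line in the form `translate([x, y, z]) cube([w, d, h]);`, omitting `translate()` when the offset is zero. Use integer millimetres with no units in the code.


cube([3260, 128, 2280]);
translate([0, 2442, 0]) cube([3260, 128, 2280]);
translate([0, 128, 0]) cube([128, 2314, 2280]);
translate([3132, 128, 0]) cube([128, 2314, 2280]);


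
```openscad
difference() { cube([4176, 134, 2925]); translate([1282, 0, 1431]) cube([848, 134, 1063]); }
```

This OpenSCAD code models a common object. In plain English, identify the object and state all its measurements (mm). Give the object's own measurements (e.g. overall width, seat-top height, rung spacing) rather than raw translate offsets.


A wall 4176 mm long (x), 134 mm thick (y), 2925 mm tall, with a rectangular window opening cut through it. The opening is 848 mm wide and 1063 mm tall; its sill is at z = 1431 mm and its near (−x) edge is 1282 mm from the wall's −x end. The opening passes through the full wall thickness.


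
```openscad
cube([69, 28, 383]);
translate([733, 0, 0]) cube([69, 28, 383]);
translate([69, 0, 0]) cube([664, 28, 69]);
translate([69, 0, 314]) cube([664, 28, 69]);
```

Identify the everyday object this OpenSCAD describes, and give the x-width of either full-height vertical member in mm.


A picture frame. The border width is 69 mm.

Four thin pieces enclosing a rectangular opening — a picture frame. The two full-height stiles are 383 mm tall; the top rail sits at z = 314 and is 69 mm tall, so the border above the opening is 383 − 314 = 69 mm, matching the stile x-width.


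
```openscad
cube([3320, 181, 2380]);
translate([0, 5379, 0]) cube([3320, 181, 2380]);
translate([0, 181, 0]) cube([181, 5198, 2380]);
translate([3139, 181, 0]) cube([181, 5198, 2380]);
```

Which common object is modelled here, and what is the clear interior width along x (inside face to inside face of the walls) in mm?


A house (or room) frame. The interior width is 2958 mm.

Four 2380 mm walls enclosing a rectangle with no floor or roof — a room or house frame. Outside width is 3320 mm and wall thickness is 181 mm, so the interior width is 3320 − 2 × 181 = 2958 mm.


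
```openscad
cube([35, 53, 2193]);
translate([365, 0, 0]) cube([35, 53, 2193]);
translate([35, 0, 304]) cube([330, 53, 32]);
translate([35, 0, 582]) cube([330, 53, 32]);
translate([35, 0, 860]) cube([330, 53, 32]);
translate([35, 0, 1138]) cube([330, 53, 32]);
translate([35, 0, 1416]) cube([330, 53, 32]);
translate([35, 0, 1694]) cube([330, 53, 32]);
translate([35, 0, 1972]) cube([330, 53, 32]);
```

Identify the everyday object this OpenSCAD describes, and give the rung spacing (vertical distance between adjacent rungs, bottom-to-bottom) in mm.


A ladder. The rung spacing is 278 mm.

Two tall 35×53 posts with 7 short bars between them — a ladder. Adjacent rungs sit at z = 304 and z = 582, so the spacing is 582 − 304 = 278 mm.


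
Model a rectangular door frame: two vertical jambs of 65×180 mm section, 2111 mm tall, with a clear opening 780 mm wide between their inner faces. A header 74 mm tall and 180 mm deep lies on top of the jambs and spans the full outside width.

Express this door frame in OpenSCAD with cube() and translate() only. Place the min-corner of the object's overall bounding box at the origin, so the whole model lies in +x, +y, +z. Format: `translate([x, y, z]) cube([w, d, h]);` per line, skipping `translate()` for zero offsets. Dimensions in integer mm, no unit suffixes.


cube([65, 180, 2111]);
translate([845, 0, 0]) cube([65, 180, 2111]);
translate([0, 0, 2111]) cube([910, 180, 74]);


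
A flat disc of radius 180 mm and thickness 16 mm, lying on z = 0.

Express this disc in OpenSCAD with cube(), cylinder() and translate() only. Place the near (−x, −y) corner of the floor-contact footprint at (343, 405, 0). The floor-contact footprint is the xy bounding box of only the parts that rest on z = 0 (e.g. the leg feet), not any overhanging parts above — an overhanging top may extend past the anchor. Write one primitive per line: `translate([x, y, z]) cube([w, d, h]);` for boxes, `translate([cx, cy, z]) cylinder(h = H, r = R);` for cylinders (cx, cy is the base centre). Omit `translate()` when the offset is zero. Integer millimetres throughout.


translate([523, 585, 0]) cylinder(h = 16, r = 180);


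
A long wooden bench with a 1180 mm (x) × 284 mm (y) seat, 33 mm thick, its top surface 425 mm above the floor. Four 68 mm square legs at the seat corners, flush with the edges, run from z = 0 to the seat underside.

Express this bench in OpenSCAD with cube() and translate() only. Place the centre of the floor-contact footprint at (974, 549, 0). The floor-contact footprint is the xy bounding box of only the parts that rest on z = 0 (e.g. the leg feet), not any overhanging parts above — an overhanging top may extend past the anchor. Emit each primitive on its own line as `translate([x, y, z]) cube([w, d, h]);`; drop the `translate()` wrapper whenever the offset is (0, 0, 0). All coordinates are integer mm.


translate([384, 407, 392]) cube([1180, 284, 33]);
translate([384, 407, 0]) cube([68, 68, 392]);
translate([384, 623, 0]) cube([68, 68, 392]);
translate([1496, 407, 0]) cube([68, 68, 392]);
translate([1496, 623, 0]) cube([68, 68, 392]);


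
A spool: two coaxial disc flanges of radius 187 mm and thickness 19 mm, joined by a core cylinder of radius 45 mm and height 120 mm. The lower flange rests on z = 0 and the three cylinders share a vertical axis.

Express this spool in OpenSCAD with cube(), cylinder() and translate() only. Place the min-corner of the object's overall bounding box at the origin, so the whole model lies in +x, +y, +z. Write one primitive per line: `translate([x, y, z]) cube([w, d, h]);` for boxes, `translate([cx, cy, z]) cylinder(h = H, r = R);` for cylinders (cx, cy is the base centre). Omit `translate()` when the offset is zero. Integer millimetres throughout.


translate([187, 187, 0]) cylinder(h = 19, r = 187);
translate([187, 187, 19]) cylinder(h = 120, r = 45);
translate([187, 187, 139]) cylinder(h = 19, r = 187);


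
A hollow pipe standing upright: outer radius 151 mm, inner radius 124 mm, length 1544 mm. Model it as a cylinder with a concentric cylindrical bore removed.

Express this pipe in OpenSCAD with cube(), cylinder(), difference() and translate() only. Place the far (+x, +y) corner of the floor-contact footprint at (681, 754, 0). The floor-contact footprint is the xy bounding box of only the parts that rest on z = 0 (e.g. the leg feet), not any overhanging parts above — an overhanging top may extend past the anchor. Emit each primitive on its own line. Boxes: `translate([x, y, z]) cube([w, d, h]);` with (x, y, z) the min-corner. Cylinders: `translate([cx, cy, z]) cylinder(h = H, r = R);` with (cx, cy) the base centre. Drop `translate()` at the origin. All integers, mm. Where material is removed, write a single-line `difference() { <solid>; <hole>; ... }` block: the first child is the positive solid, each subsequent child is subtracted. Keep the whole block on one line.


difference() { translate([530, 603, 0]) cylinder(h = 1544, r = 151); translate([530, 603, 0]) cylinder(h = 1544, r = 124); }


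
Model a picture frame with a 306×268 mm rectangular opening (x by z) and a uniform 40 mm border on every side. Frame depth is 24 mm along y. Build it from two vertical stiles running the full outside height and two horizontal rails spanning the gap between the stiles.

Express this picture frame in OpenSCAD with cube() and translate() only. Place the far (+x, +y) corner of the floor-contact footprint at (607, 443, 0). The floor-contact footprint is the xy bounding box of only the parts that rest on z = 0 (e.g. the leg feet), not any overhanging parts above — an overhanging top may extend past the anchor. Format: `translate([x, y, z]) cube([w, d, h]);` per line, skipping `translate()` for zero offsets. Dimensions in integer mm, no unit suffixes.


translate([221, 419, 0]) cube([40, 24, 348]);
translate([567, 419, 0]) cube([40, 24, 348]);
translate([261, 419, 0]) cube([306, 24, 40]);
translate([261, 419, 308]) cube([306, 24, 40]);


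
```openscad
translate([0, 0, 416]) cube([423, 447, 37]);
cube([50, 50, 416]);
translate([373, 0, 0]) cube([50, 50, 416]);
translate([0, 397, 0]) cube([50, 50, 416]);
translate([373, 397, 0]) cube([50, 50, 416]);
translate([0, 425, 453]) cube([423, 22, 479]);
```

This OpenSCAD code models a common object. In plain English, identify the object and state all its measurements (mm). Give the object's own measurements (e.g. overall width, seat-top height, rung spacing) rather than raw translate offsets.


A chair. The seat is a 423×447×37 mm slab with its top at z = 453 mm, on four 50×50 mm corner legs (flush with the seat edges, standing on z = 0). A flat backrest 22 mm thick, 479 mm tall, spans the full seat width and rises from the seat top along its +y edge, rear face flush with the rear of the seat.


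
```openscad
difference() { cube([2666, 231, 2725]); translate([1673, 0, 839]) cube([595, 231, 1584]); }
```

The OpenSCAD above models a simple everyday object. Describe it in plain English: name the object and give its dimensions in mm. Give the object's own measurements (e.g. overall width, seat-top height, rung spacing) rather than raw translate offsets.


A wall 2666 mm long (x), 231 mm thick (y), 2725 mm tall, with a rectangular window opening cut through it. The opening is 595 mm wide and 1584 mm tall; its sill is at z = 839 mm and its near (−x) edge is 1673 mm from the wall's −x end. The opening passes through the full wall thickness.


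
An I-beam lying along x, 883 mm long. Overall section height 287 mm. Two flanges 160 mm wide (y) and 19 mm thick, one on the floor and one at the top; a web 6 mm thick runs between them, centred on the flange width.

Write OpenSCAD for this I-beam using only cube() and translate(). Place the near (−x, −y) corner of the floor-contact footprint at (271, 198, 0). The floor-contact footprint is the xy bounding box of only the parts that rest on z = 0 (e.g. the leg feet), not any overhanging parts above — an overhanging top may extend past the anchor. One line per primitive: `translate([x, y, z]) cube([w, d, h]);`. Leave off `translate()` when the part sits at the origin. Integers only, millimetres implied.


translate([271, 198, 0]) cube([883, 160, 19]);
translate([271, 275, 19]) cube([883, 6, 249]);
translate([271, 198, 268]) cube([883, 160, 19]);


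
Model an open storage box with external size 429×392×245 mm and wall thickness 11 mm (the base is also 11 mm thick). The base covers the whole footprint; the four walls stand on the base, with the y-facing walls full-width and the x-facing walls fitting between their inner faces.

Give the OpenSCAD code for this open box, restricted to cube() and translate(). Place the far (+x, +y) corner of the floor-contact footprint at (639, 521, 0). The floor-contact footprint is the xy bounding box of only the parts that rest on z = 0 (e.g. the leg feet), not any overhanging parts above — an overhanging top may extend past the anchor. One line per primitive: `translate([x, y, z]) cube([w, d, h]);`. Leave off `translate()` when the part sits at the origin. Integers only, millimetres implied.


translate([210, 129, 0]) cube([429, 392, 11]);
translate([210, 129, 11]) cube([429, 11, 234]);
translate([210, 510, 11]) cube([429, 11, 234]);
translate([210, 140, 11]) cube([11, 370, 234]);
translate([628, 140, 11]) cube([11, 370, 234]);


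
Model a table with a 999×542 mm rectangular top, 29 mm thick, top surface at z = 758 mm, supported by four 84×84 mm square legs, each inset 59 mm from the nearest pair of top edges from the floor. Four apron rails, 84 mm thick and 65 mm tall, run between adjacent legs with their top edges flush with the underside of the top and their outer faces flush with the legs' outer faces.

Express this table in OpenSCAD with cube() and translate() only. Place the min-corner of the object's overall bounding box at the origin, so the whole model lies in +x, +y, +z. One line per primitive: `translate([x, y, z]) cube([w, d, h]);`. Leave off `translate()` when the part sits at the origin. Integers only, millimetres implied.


translate([0, 0, 729]) cube([999, 542, 29]);
translate([59, 59, 0]) cube([84, 84, 729]);
translate([856, 59, 0]) cube([84, 84, 729]);
translate([59, 399, 0]) cube([84, 84, 729]);
translate([856, 399, 0]) cube([84, 84, 729]);
translate([143, 59, 664]) cube([713, 84, 65]);
translate([143, 399, 664]) cube([713, 84, 65]);
translate([59, 143, 664]) cube([84, 256, 65]);
translate([856, 143, 664]) cube([84, 256, 65]);
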